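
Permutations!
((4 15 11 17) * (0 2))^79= (0 2)(4 17 11 15)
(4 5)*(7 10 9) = (4 5)(7 10 9) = [0, 1, 2, 3, 5, 4, 6, 10, 8, 7, 9]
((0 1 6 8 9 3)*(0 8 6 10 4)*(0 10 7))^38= ((0 1 7)(3 8 9)(4 10))^38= (10)(0 7 1)(3 9 8)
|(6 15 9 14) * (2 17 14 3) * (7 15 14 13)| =14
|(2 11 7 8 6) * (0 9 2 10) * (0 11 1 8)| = 9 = |(0 9 2 1 8 6 10 11 7)|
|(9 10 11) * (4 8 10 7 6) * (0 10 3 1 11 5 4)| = |(0 10 5 4 8 3 1 11 9 7 6)| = 11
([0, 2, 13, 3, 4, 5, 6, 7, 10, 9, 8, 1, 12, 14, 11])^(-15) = (14)(8 10)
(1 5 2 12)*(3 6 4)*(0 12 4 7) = (0 12 1 5 2 4 3 6 7) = [12, 5, 4, 6, 3, 2, 7, 0, 8, 9, 10, 11, 1]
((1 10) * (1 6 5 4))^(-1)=((1 10 6 5 4))^(-1)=(1 4 5 6 10)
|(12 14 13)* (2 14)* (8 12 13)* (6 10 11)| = |(2 14 8 12)(6 10 11)| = 12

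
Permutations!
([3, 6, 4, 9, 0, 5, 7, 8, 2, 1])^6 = [8, 0, 6, 2, 7, 5, 3, 9, 1, 4]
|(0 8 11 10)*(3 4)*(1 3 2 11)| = 8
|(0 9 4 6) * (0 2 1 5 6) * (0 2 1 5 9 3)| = |(0 3)(1 9 4 2 5 6)| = 6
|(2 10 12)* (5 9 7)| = 3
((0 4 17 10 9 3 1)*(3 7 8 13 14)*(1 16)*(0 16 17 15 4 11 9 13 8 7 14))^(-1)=(0 13 10 17 3 14 9 11)(1 16)(4 15)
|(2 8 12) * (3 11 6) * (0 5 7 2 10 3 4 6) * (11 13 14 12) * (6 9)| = |(0 5 7 2 8 11)(3 13 14 12 10)(4 9 6)| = 30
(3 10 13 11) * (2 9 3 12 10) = (2 9 3)(10 13 11 12) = [0, 1, 9, 2, 4, 5, 6, 7, 8, 3, 13, 12, 10, 11]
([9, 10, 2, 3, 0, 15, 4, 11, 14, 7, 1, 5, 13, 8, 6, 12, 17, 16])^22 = (17)(0 6 8 12 5 7)(4 14 13 15 11 9)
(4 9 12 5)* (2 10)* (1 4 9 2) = [0, 4, 10, 3, 2, 9, 6, 7, 8, 12, 1, 11, 5] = (1 4 2 10)(5 9 12)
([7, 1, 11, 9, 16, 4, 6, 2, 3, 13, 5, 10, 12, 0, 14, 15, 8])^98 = (0 2 10 4 8 9)(3 13 7 11 5 16)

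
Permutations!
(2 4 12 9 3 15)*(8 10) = [0, 1, 4, 15, 12, 5, 6, 7, 10, 3, 8, 11, 9, 13, 14, 2] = (2 4 12 9 3 15)(8 10)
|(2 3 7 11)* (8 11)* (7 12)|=|(2 3 12 7 8 11)|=6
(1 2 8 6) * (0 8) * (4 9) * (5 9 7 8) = (0 5 9 4 7 8 6 1 2) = [5, 2, 0, 3, 7, 9, 1, 8, 6, 4]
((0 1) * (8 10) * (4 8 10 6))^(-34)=((10)(0 1)(4 8 6))^(-34)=(10)(4 6 8)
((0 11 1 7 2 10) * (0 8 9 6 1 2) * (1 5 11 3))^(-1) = (0 7 1 3)(2 11 5 6 9 8 10)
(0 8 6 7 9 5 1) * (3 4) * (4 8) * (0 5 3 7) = (0 4 7 9 3 8 6)(1 5) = [4, 5, 2, 8, 7, 1, 0, 9, 6, 3]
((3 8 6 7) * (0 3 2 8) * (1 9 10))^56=((0 3)(1 9 10)(2 8 6 7))^56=(1 10 9)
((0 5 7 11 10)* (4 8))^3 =(0 11 5 10 7)(4 8)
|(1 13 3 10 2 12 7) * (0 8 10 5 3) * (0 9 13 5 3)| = 8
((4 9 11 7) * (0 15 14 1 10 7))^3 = (0 1 4)(7 11 14)(9 15 10)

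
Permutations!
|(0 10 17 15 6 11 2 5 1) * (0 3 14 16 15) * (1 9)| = |(0 10 17)(1 3 14 16 15 6 11 2 5 9)| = 30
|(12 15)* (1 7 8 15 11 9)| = |(1 7 8 15 12 11 9)| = 7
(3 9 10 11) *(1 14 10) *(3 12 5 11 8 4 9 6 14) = (1 3 6 14 10 8 4 9)(5 11 12) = [0, 3, 2, 6, 9, 11, 14, 7, 4, 1, 8, 12, 5, 13, 10]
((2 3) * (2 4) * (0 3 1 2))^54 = ((0 3 4)(1 2))^54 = (4)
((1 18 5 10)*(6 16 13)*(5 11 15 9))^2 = (1 11 9 10 18 15 5)(6 13 16)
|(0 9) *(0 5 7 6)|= 5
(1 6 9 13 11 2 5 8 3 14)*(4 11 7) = [0, 6, 5, 14, 11, 8, 9, 4, 3, 13, 10, 2, 12, 7, 1] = (1 6 9 13 7 4 11 2 5 8 3 14)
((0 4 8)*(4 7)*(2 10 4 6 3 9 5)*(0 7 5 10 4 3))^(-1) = ((0 5 2 4 8 7 6)(3 9 10))^(-1) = (0 6 7 8 4 2 5)(3 10 9)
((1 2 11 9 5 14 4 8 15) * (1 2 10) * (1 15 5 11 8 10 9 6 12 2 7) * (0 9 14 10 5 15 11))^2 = (1 4 10 6 2 15)(5 11 12 8 7 14)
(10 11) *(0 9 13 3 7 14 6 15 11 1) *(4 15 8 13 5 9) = [4, 0, 2, 7, 15, 9, 8, 14, 13, 5, 1, 10, 12, 3, 6, 11] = (0 4 15 11 10 1)(3 7 14 6 8 13)(5 9)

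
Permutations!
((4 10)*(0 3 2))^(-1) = ((0 3 2)(4 10))^(-1) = (0 2 3)(4 10)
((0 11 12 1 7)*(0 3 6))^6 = (0 6 3 7 1 12 11)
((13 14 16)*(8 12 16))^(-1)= (8 14 13 16 12)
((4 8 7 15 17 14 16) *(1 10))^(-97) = ((1 10)(4 8 7 15 17 14 16))^(-97) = (1 10)(4 8 7 15 17 14 16)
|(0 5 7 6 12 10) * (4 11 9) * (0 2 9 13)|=|(0 5 7 6 12 10 2 9 4 11 13)|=11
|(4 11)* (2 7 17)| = |(2 7 17)(4 11)| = 6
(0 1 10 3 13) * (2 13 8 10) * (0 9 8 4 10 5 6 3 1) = (1 2 13 9 8 5 6 3 4 10) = [0, 2, 13, 4, 10, 6, 3, 7, 5, 8, 1, 11, 12, 9]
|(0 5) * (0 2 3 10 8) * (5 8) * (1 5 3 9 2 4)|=6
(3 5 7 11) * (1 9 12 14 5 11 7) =(1 9 12 14 5)(3 11) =[0, 9, 2, 11, 4, 1, 6, 7, 8, 12, 10, 3, 14, 13, 5]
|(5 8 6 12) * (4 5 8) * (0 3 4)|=12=|(0 3 4 5)(6 12 8)|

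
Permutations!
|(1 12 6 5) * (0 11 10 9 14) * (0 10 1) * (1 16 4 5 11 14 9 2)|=11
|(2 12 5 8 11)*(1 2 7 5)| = 12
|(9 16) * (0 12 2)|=6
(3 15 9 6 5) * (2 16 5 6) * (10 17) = (2 16 5 3 15 9)(10 17) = [0, 1, 16, 15, 4, 3, 6, 7, 8, 2, 17, 11, 12, 13, 14, 9, 5, 10]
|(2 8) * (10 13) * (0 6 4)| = 6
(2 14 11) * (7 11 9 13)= (2 14 9 13 7 11)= [0, 1, 14, 3, 4, 5, 6, 11, 8, 13, 10, 2, 12, 7, 9]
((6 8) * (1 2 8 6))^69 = ((1 2 8))^69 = (8)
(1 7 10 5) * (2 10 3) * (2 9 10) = (1 7 3 9 10 5) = [0, 7, 2, 9, 4, 1, 6, 3, 8, 10, 5]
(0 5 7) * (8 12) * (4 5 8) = [8, 1, 2, 3, 5, 7, 6, 0, 12, 9, 10, 11, 4] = (0 8 12 4 5 7)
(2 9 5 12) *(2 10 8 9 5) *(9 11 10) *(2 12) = (2 5)(8 11 10)(9 12) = [0, 1, 5, 3, 4, 2, 6, 7, 11, 12, 8, 10, 9]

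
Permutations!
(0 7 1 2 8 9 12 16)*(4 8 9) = (0 7 1 2 9 12 16)(4 8) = [7, 2, 9, 3, 8, 5, 6, 1, 4, 12, 10, 11, 16, 13, 14, 15, 0]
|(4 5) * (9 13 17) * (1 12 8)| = 6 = |(1 12 8)(4 5)(9 13 17)|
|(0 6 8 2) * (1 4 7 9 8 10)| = |(0 6 10 1 4 7 9 8 2)| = 9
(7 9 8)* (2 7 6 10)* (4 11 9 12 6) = [0, 1, 7, 3, 11, 5, 10, 12, 4, 8, 2, 9, 6] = (2 7 12 6 10)(4 11 9 8)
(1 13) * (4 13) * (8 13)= (1 4 8 13)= [0, 4, 2, 3, 8, 5, 6, 7, 13, 9, 10, 11, 12, 1]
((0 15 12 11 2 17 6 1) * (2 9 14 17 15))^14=(0 11 6 15 14)(1 12 17 2 9)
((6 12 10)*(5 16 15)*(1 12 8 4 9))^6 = (16)(1 9 4 8 6 10 12)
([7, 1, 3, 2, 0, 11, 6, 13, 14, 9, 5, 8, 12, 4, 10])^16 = [0, 1, 2, 3, 4, 11, 6, 7, 14, 9, 5, 8, 12, 13, 10]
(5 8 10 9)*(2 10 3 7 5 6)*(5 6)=(2 10 9 5 8 3 7 6)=[0, 1, 10, 7, 4, 8, 2, 6, 3, 5, 9]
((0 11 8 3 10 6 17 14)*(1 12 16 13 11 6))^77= ((0 6 17 14)(1 12 16 13 11 8 3 10))^77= (0 6 17 14)(1 8 16 10 11 12 3 13)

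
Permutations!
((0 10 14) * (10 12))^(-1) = (0 14 10 12)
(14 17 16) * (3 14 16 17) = (17)(3 14) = [0, 1, 2, 14, 4, 5, 6, 7, 8, 9, 10, 11, 12, 13, 3, 15, 16, 17]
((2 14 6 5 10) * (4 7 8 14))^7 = ((2 4 7 8 14 6 5 10))^7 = (2 10 5 6 14 8 7 4)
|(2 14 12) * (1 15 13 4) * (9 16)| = |(1 15 13 4)(2 14 12)(9 16)| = 12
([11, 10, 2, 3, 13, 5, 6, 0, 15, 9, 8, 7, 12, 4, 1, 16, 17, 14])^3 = (1 15 14 8 17 10 16)(4 13)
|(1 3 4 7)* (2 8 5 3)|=|(1 2 8 5 3 4 7)|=7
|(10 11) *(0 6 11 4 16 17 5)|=8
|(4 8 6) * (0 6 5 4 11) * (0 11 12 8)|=6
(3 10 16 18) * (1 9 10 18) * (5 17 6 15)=(1 9 10 16)(3 18)(5 17 6 15)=[0, 9, 2, 18, 4, 17, 15, 7, 8, 10, 16, 11, 12, 13, 14, 5, 1, 6, 3]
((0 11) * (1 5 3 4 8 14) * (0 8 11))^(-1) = ((1 5 3 4 11 8 14))^(-1) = (1 14 8 11 4 3 5)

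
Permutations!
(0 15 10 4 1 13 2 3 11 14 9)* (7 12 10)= [15, 13, 3, 11, 1, 5, 6, 12, 8, 0, 4, 14, 10, 2, 9, 7]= (0 15 7 12 10 4 1 13 2 3 11 14 9)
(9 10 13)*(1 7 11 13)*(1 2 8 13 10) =(1 7 11 10 2 8 13 9) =[0, 7, 8, 3, 4, 5, 6, 11, 13, 1, 2, 10, 12, 9]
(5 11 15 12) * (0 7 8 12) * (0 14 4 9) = (0 7 8 12 5 11 15 14 4 9) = [7, 1, 2, 3, 9, 11, 6, 8, 12, 0, 10, 15, 5, 13, 4, 14]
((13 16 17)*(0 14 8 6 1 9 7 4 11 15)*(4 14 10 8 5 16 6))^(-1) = (0 15 11 4 8 10)(1 6 13 17 16 5 14 7 9)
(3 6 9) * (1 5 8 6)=[0, 5, 2, 1, 4, 8, 9, 7, 6, 3]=(1 5 8 6 9 3)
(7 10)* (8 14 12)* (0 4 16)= (0 4 16)(7 10)(8 14 12)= [4, 1, 2, 3, 16, 5, 6, 10, 14, 9, 7, 11, 8, 13, 12, 15, 0]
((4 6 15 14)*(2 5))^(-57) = ((2 5)(4 6 15 14))^(-57) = (2 5)(4 14 15 6)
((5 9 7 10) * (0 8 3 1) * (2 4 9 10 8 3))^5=((0 3 1)(2 4 9 7 8)(5 10))^5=(0 1 3)(5 10)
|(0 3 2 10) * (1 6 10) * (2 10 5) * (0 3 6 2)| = 6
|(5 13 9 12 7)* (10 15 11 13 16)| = |(5 16 10 15 11 13 9 12 7)| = 9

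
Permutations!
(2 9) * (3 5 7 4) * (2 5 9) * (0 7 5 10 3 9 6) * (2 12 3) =(0 7 4 9 10 2 12 3 6) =[7, 1, 12, 6, 9, 5, 0, 4, 8, 10, 2, 11, 3]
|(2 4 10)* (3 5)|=|(2 4 10)(3 5)|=6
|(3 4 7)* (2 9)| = |(2 9)(3 4 7)| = 6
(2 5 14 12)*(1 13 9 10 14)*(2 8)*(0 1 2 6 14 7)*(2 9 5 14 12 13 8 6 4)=[1, 8, 14, 3, 2, 9, 12, 0, 4, 10, 7, 11, 6, 5, 13]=(0 1 8 4 2 14 13 5 9 10 7)(6 12)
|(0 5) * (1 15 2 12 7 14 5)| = 8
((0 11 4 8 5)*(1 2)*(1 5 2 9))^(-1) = ((0 11 4 8 2 5)(1 9))^(-1) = (0 5 2 8 4 11)(1 9)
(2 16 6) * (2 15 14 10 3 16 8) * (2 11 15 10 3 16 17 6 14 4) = (2 8 11 15 4)(3 17 6 10 16 14) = [0, 1, 8, 17, 2, 5, 10, 7, 11, 9, 16, 15, 12, 13, 3, 4, 14, 6]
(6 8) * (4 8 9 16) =[0, 1, 2, 3, 8, 5, 9, 7, 6, 16, 10, 11, 12, 13, 14, 15, 4] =(4 8 6 9 16)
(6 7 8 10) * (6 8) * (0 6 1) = (0 6 7 1)(8 10) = [6, 0, 2, 3, 4, 5, 7, 1, 10, 9, 8]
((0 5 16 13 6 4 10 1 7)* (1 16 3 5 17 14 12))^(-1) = ((0 17 14 12 1 7)(3 5)(4 10 16 13 6))^(-1) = (0 7 1 12 14 17)(3 5)(4 6 13 16 10)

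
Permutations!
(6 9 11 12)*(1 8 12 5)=(1 8 12 6 9 11 5)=[0, 8, 2, 3, 4, 1, 9, 7, 12, 11, 10, 5, 6]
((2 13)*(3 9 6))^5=(2 13)(3 6 9)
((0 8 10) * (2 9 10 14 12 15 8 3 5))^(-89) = ((0 3 5 2 9 10)(8 14 12 15))^(-89) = (0 3 5 2 9 10)(8 15 12 14)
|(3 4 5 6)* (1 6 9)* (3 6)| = 5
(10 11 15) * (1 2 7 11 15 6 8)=[0, 2, 7, 3, 4, 5, 8, 11, 1, 9, 15, 6, 12, 13, 14, 10]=(1 2 7 11 6 8)(10 15)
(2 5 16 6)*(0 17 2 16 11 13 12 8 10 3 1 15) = (0 17 2 5 11 13 12 8 10 3 1 15)(6 16) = [17, 15, 5, 1, 4, 11, 16, 7, 10, 9, 3, 13, 8, 12, 14, 0, 6, 2]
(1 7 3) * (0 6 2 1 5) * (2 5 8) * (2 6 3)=(0 3 8 6 5)(1 7 2)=[3, 7, 1, 8, 4, 0, 5, 2, 6]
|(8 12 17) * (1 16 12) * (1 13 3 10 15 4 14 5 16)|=|(3 10 15 4 14 5 16 12 17 8 13)|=11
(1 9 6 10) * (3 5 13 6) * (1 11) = [0, 9, 2, 5, 4, 13, 10, 7, 8, 3, 11, 1, 12, 6] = (1 9 3 5 13 6 10 11)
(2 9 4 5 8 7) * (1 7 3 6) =(1 7 2 9 4 5 8 3 6) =[0, 7, 9, 6, 5, 8, 1, 2, 3, 4]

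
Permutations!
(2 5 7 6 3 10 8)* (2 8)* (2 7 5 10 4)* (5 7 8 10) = [0, 1, 5, 4, 2, 7, 3, 6, 10, 9, 8] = (2 5 7 6 3 4)(8 10)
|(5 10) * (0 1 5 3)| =5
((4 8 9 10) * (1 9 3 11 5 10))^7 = ((1 9)(3 11 5 10 4 8))^7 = (1 9)(3 11 5 10 4 8)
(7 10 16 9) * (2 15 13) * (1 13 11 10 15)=[0, 13, 1, 3, 4, 5, 6, 15, 8, 7, 16, 10, 12, 2, 14, 11, 9]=(1 13 2)(7 15 11 10 16 9)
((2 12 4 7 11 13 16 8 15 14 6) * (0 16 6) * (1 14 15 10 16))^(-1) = (0 14 1)(2 6 13 11 7 4 12)(8 16 10) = ((0 1 14)(2 12 4 7 11 13 6)(8 10 16))^(-1)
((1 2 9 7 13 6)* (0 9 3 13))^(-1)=(0 7 9)(1 6 13 3 2)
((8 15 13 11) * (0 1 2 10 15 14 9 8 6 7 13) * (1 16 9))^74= ((0 16 9 8 14 1 2 10 15)(6 7 13 11))^74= (0 9 14 2 15 16 8 1 10)(6 13)(7 11)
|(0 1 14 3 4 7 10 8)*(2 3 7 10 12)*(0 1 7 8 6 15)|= 9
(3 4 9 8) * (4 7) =[0, 1, 2, 7, 9, 5, 6, 4, 3, 8] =(3 7 4 9 8)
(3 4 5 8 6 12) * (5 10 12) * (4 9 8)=(3 9 8 6 5 4 10 12)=[0, 1, 2, 9, 10, 4, 5, 7, 6, 8, 12, 11, 3]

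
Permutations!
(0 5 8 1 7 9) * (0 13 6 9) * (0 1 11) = (0 5 8 11)(1 7)(6 9 13) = [5, 7, 2, 3, 4, 8, 9, 1, 11, 13, 10, 0, 12, 6]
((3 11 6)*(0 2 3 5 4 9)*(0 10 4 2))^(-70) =((2 3 11 6 5)(4 9 10))^(-70) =(11)(4 10 9)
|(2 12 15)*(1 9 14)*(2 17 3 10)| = |(1 9 14)(2 12 15 17 3 10)| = 6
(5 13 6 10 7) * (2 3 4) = (2 3 4)(5 13 6 10 7) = [0, 1, 3, 4, 2, 13, 10, 5, 8, 9, 7, 11, 12, 6]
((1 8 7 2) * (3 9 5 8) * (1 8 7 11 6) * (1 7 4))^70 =(11)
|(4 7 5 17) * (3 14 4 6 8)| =|(3 14 4 7 5 17 6 8)| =8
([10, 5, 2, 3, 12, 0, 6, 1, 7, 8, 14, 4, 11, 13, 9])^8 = (14)(4 11 12)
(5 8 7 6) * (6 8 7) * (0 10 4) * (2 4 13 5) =(0 10 13 5 7 8 6 2 4) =[10, 1, 4, 3, 0, 7, 2, 8, 6, 9, 13, 11, 12, 5]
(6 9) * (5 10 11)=(5 10 11)(6 9)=[0, 1, 2, 3, 4, 10, 9, 7, 8, 6, 11, 5]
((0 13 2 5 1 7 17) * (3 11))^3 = ((0 13 2 5 1 7 17)(3 11))^3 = (0 5 17 2 7 13 1)(3 11)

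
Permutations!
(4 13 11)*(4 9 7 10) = (4 13 11 9 7 10) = [0, 1, 2, 3, 13, 5, 6, 10, 8, 7, 4, 9, 12, 11]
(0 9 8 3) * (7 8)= (0 9 7 8 3)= [9, 1, 2, 0, 4, 5, 6, 8, 3, 7]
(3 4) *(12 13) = (3 4)(12 13) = [0, 1, 2, 4, 3, 5, 6, 7, 8, 9, 10, 11, 13, 12]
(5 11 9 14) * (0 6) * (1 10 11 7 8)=(0 6)(1 10 11 9 14 5 7 8)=[6, 10, 2, 3, 4, 7, 0, 8, 1, 14, 11, 9, 12, 13, 5]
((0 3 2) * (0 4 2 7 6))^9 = (0 3 7 6)(2 4)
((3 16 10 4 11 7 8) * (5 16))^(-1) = ((3 5 16 10 4 11 7 8))^(-1) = (3 8 7 11 4 10 16 5)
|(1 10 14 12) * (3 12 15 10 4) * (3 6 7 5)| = 21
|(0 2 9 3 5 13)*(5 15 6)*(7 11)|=|(0 2 9 3 15 6 5 13)(7 11)|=8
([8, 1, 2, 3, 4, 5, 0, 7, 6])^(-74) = [8, 1, 2, 3, 4, 5, 0, 7, 6]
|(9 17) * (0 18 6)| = |(0 18 6)(9 17)| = 6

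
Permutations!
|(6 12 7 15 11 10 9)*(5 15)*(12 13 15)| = |(5 12 7)(6 13 15 11 10 9)| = 6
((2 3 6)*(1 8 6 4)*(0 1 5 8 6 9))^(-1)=(0 9 8 5 4 3 2 6 1)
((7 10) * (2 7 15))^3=(2 15 10 7)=((2 7 10 15))^3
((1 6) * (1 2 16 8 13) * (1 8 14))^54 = ((1 6 2 16 14)(8 13))^54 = (1 14 16 2 6)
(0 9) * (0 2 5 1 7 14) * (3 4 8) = (0 9 2 5 1 7 14)(3 4 8) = [9, 7, 5, 4, 8, 1, 6, 14, 3, 2, 10, 11, 12, 13, 0]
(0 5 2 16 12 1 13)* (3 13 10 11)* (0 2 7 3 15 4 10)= [5, 0, 16, 13, 10, 7, 6, 3, 8, 9, 11, 15, 1, 2, 14, 4, 12]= (0 5 7 3 13 2 16 12 1)(4 10 11 15)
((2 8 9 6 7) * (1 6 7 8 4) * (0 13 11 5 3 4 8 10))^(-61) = (0 11 3 1 10 13 5 4 6)(2 7 9 8)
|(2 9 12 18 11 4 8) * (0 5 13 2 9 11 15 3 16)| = |(0 5 13 2 11 4 8 9 12 18 15 3 16)| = 13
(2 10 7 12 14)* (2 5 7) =(2 10)(5 7 12 14) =[0, 1, 10, 3, 4, 7, 6, 12, 8, 9, 2, 11, 14, 13, 5]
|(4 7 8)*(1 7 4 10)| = 4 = |(1 7 8 10)|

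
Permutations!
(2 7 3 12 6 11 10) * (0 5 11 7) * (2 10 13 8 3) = [5, 1, 0, 12, 4, 11, 7, 2, 3, 9, 10, 13, 6, 8] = (0 5 11 13 8 3 12 6 7 2)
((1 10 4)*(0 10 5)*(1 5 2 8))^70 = (0 4)(1 2 8)(5 10) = ((0 10 4 5)(1 2 8))^70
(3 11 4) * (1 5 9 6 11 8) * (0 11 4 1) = [11, 5, 2, 8, 3, 9, 4, 7, 0, 6, 10, 1] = (0 11 1 5 9 6 4 3 8)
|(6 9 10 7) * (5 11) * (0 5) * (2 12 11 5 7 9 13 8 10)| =10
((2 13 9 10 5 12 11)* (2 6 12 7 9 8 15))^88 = ((2 13 8 15)(5 7 9 10)(6 12 11))^88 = (15)(6 12 11)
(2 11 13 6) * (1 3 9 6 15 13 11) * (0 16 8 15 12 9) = [16, 3, 1, 0, 4, 5, 2, 7, 15, 6, 10, 11, 9, 12, 14, 13, 8] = (0 16 8 15 13 12 9 6 2 1 3)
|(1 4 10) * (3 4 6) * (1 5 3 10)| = |(1 6 10 5 3 4)| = 6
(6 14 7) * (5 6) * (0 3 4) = (0 3 4)(5 6 14 7) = [3, 1, 2, 4, 0, 6, 14, 5, 8, 9, 10, 11, 12, 13, 7]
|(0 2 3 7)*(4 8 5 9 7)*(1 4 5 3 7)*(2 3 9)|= |(0 3 5 2 7)(1 4 8 9)|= 20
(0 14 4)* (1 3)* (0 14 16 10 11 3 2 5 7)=[16, 2, 5, 1, 14, 7, 6, 0, 8, 9, 11, 3, 12, 13, 4, 15, 10]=(0 16 10 11 3 1 2 5 7)(4 14)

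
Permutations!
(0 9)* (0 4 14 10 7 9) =(4 14 10 7 9) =[0, 1, 2, 3, 14, 5, 6, 9, 8, 4, 7, 11, 12, 13, 10]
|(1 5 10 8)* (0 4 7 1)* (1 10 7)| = |(0 4 1 5 7 10 8)| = 7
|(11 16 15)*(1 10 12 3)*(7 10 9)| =6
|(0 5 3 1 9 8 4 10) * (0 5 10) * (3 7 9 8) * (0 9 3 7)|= |(0 10 5)(1 8 4 9 7 3)|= 6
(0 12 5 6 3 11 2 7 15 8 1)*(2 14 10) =(0 12 5 6 3 11 14 10 2 7 15 8 1) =[12, 0, 7, 11, 4, 6, 3, 15, 1, 9, 2, 14, 5, 13, 10, 8]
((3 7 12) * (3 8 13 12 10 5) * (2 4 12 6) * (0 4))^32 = (0 13 4 6 12 2 8)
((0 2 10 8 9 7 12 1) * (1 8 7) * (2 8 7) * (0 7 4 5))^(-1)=(0 5 4 12 7 1 9 8)(2 10)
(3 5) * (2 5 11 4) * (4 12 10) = (2 5 3 11 12 10 4) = [0, 1, 5, 11, 2, 3, 6, 7, 8, 9, 4, 12, 10]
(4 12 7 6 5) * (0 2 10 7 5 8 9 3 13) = [2, 1, 10, 13, 12, 4, 8, 6, 9, 3, 7, 11, 5, 0] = (0 2 10 7 6 8 9 3 13)(4 12 5)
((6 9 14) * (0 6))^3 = (0 14 9 6)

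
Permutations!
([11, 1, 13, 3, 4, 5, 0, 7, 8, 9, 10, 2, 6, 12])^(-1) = (0 6 12 13 2 11)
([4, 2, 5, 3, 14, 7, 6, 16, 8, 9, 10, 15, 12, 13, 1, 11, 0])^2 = (0 14 2 7)(1 5 16 4)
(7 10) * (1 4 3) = [0, 4, 2, 1, 3, 5, 6, 10, 8, 9, 7] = (1 4 3)(7 10)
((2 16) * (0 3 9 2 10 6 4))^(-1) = (0 4 6 10 16 2 9 3) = ((0 3 9 2 16 10 6 4))^(-1)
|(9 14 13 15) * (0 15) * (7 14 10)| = 7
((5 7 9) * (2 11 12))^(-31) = ((2 11 12)(5 7 9))^(-31) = (2 12 11)(5 9 7)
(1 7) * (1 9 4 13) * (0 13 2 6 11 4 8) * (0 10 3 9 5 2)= (0 13 1 7 5 2 6 11 4)(3 9 8 10)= [13, 7, 6, 9, 0, 2, 11, 5, 10, 8, 3, 4, 12, 1]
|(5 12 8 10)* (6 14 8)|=|(5 12 6 14 8 10)|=6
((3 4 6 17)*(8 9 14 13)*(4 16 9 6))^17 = ((3 16 9 14 13 8 6 17))^17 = (3 16 9 14 13 8 6 17)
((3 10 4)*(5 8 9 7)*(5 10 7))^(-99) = ((3 7 10 4)(5 8 9))^(-99) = (3 7 10 4)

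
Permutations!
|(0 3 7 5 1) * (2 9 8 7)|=|(0 3 2 9 8 7 5 1)|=8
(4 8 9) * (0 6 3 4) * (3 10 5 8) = (0 6 10 5 8 9)(3 4) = [6, 1, 2, 4, 3, 8, 10, 7, 9, 0, 5]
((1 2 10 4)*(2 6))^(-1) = (1 4 10 2 6)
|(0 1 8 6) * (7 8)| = 5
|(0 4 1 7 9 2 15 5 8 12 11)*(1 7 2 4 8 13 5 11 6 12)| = 6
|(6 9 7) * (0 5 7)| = 5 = |(0 5 7 6 9)|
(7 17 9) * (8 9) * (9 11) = (7 17 8 11 9) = [0, 1, 2, 3, 4, 5, 6, 17, 11, 7, 10, 9, 12, 13, 14, 15, 16, 8]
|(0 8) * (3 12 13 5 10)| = |(0 8)(3 12 13 5 10)| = 10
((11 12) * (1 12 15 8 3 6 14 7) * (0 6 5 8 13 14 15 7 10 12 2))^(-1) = ((0 6 15 13 14 10 12 11 7 1 2)(3 5 8))^(-1) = (0 2 1 7 11 12 10 14 13 15 6)(3 8 5)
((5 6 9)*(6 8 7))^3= ((5 8 7 6 9))^3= (5 6 8 9 7)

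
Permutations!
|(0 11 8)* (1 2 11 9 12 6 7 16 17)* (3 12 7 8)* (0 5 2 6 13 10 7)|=26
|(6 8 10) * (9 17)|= |(6 8 10)(9 17)|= 6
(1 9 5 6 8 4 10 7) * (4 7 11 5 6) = (1 9 6 8 7)(4 10 11 5) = [0, 9, 2, 3, 10, 4, 8, 1, 7, 6, 11, 5]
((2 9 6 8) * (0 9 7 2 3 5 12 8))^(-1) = ((0 9 6)(2 7)(3 5 12 8))^(-1) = (0 6 9)(2 7)(3 8 12 5)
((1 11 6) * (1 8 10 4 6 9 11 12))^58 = (12)(4 8)(6 10)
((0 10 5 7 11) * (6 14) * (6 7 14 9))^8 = ((0 10 5 14 7 11)(6 9))^8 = (0 5 7)(10 14 11)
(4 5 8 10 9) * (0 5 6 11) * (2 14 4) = (0 5 8 10 9 2 14 4 6 11) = [5, 1, 14, 3, 6, 8, 11, 7, 10, 2, 9, 0, 12, 13, 4]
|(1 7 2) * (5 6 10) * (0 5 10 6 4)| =3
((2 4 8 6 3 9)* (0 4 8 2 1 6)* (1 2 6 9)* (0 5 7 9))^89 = ((0 4 6 3 1)(2 8 5 7 9))^89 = (0 1 3 6 4)(2 9 7 5 8)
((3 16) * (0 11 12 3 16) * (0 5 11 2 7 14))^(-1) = (16)(0 14 7 2)(3 12 11 5)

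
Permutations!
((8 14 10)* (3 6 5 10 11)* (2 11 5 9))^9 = (2 9 6 3 11)(5 10 8 14)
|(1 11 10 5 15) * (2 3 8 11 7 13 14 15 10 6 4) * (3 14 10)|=|(1 7 13 10 5 3 8 11 6 4 2 14 15)|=13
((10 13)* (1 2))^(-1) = ((1 2)(10 13))^(-1) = (1 2)(10 13)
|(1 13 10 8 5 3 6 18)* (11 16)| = |(1 13 10 8 5 3 6 18)(11 16)| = 8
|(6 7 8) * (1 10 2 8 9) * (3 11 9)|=|(1 10 2 8 6 7 3 11 9)|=9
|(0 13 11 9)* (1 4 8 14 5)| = |(0 13 11 9)(1 4 8 14 5)| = 20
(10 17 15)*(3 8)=(3 8)(10 17 15)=[0, 1, 2, 8, 4, 5, 6, 7, 3, 9, 17, 11, 12, 13, 14, 10, 16, 15]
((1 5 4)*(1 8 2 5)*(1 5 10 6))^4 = ((1 5 4 8 2 10 6))^4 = (1 2 5 10 4 6 8)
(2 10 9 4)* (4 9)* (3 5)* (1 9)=(1 9)(2 10 4)(3 5)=[0, 9, 10, 5, 2, 3, 6, 7, 8, 1, 4]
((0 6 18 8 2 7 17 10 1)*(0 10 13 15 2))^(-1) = ((0 6 18 8)(1 10)(2 7 17 13 15))^(-1) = (0 8 18 6)(1 10)(2 15 13 17 7)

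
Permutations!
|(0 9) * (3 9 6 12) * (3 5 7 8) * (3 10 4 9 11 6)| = |(0 3 11 6 12 5 7 8 10 4 9)| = 11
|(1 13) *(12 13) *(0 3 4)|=|(0 3 4)(1 12 13)|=3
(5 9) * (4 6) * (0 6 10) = [6, 1, 2, 3, 10, 9, 4, 7, 8, 5, 0] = (0 6 4 10)(5 9)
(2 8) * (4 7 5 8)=(2 4 7 5 8)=[0, 1, 4, 3, 7, 8, 6, 5, 2]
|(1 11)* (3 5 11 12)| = 5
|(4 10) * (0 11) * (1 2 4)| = |(0 11)(1 2 4 10)| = 4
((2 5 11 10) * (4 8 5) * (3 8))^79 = ((2 4 3 8 5 11 10))^79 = (2 3 5 10 4 8 11)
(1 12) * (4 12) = (1 4 12) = [0, 4, 2, 3, 12, 5, 6, 7, 8, 9, 10, 11, 1]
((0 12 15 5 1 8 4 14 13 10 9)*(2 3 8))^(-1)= (0 9 10 13 14 4 8 3 2 1 5 15 12)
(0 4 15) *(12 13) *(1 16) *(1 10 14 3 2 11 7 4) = [1, 16, 11, 2, 15, 5, 6, 4, 8, 9, 14, 7, 13, 12, 3, 0, 10] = (0 1 16 10 14 3 2 11 7 4 15)(12 13)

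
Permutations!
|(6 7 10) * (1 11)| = |(1 11)(6 7 10)| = 6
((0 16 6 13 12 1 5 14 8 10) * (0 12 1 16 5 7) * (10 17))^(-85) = ((0 5 14 8 17 10 12 16 6 13 1 7))^(-85) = (0 7 1 13 6 16 12 10 17 8 14 5)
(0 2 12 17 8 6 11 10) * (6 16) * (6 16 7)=[2, 1, 12, 3, 4, 5, 11, 6, 7, 9, 0, 10, 17, 13, 14, 15, 16, 8]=(0 2 12 17 8 7 6 11 10)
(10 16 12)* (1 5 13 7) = [0, 5, 2, 3, 4, 13, 6, 1, 8, 9, 16, 11, 10, 7, 14, 15, 12] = (1 5 13 7)(10 16 12)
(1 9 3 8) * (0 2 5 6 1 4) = (0 2 5 6 1 9 3 8 4) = [2, 9, 5, 8, 0, 6, 1, 7, 4, 3]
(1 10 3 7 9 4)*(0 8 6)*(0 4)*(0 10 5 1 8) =(1 5)(3 7 9 10)(4 8 6) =[0, 5, 2, 7, 8, 1, 4, 9, 6, 10, 3]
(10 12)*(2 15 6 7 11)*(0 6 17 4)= [6, 1, 15, 3, 0, 5, 7, 11, 8, 9, 12, 2, 10, 13, 14, 17, 16, 4]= (0 6 7 11 2 15 17 4)(10 12)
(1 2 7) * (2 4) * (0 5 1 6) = (0 5 1 4 2 7 6) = [5, 4, 7, 3, 2, 1, 0, 6]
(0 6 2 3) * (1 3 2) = (0 6 1 3) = [6, 3, 2, 0, 4, 5, 1]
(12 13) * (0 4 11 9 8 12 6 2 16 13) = (0 4 11 9 8 12)(2 16 13 6) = [4, 1, 16, 3, 11, 5, 2, 7, 12, 8, 10, 9, 0, 6, 14, 15, 13]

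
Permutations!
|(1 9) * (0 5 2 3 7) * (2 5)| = 4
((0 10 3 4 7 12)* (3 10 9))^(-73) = (0 12 7 4 3 9)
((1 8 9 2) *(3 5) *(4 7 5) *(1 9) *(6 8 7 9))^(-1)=((1 7 5 3 4 9 2 6 8))^(-1)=(1 8 6 2 9 4 3 5 7)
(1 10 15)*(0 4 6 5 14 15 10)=(0 4 6 5 14 15 1)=[4, 0, 2, 3, 6, 14, 5, 7, 8, 9, 10, 11, 12, 13, 15, 1]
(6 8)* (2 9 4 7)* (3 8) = (2 9 4 7)(3 8 6) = [0, 1, 9, 8, 7, 5, 3, 2, 6, 4]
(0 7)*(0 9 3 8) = (0 7 9 3 8) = [7, 1, 2, 8, 4, 5, 6, 9, 0, 3]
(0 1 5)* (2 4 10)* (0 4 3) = [1, 5, 3, 0, 10, 4, 6, 7, 8, 9, 2] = (0 1 5 4 10 2 3)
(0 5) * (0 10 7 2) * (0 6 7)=(0 5 10)(2 6 7)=[5, 1, 6, 3, 4, 10, 7, 2, 8, 9, 0]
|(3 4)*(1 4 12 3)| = |(1 4)(3 12)| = 2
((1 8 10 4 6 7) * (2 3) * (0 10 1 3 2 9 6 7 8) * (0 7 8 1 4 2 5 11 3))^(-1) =((0 10 2 5 11 3 9 6 1 7)(4 8))^(-1) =(0 7 1 6 9 3 11 5 2 10)(4 8)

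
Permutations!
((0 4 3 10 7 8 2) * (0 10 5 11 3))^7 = ((0 4)(2 10 7 8)(3 5 11))^7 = (0 4)(2 8 7 10)(3 5 11)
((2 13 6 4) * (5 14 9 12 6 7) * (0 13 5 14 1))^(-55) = ((0 13 7 14 9 12 6 4 2 5 1))^(-55) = (14)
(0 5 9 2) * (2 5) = (0 2)(5 9) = [2, 1, 0, 3, 4, 9, 6, 7, 8, 5]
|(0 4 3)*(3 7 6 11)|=6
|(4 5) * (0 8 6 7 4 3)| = |(0 8 6 7 4 5 3)| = 7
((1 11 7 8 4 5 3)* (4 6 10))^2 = (1 7 6 4 3 11 8 10 5)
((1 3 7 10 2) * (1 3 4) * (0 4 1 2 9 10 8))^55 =(0 4 2 3 7 8)(9 10)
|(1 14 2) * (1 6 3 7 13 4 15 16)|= |(1 14 2 6 3 7 13 4 15 16)|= 10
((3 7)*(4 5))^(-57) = ((3 7)(4 5))^(-57) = (3 7)(4 5)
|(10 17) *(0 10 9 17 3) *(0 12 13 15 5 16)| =|(0 10 3 12 13 15 5 16)(9 17)| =8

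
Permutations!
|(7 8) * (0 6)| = |(0 6)(7 8)| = 2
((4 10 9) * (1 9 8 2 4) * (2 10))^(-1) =((1 9)(2 4)(8 10))^(-1) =(1 9)(2 4)(8 10)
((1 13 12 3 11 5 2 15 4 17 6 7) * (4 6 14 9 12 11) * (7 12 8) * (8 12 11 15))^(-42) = ((1 13 15 6 11 5 2 8 7)(3 4 17 14 9 12))^(-42) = (17)(1 6 2)(5 7 15)(8 13 11)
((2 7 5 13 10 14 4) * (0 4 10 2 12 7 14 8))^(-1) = (0 8 10 14 2 13 5 7 12 4)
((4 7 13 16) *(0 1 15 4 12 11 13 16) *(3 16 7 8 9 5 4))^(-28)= ((0 1 15 3 16 12 11 13)(4 8 9 5))^(-28)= (0 16)(1 12)(3 13)(11 15)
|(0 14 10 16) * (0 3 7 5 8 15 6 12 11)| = 12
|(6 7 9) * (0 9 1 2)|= 6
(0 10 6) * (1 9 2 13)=(0 10 6)(1 9 2 13)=[10, 9, 13, 3, 4, 5, 0, 7, 8, 2, 6, 11, 12, 1]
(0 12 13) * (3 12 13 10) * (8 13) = (0 8 13)(3 12 10) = [8, 1, 2, 12, 4, 5, 6, 7, 13, 9, 3, 11, 10, 0]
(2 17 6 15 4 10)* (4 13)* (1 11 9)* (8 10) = (1 11 9)(2 17 6 15 13 4 8 10) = [0, 11, 17, 3, 8, 5, 15, 7, 10, 1, 2, 9, 12, 4, 14, 13, 16, 6]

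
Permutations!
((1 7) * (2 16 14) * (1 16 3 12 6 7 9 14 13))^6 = ((1 9 14 2 3 12 6 7 16 13))^6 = (1 6 14 16 3)(2 13 12 9 7)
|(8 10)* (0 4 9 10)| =5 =|(0 4 9 10 8)|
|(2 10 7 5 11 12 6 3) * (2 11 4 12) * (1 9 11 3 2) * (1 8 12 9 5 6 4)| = 20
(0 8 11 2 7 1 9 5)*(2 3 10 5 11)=[8, 9, 7, 10, 4, 0, 6, 1, 2, 11, 5, 3]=(0 8 2 7 1 9 11 3 10 5)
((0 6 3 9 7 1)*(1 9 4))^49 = ((0 6 3 4 1)(7 9))^49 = (0 1 4 3 6)(7 9)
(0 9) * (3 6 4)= (0 9)(3 6 4)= [9, 1, 2, 6, 3, 5, 4, 7, 8, 0]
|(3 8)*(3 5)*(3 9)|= 4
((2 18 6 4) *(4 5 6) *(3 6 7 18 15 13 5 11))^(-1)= (2 4 18 7 5 13 15)(3 11 6)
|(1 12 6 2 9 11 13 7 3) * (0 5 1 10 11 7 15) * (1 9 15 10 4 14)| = |(0 5 9 7 3 4 14 1 12 6 2 15)(10 11 13)| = 12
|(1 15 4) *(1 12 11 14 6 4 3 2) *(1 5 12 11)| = 12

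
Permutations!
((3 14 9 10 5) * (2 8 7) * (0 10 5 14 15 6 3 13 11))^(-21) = (15)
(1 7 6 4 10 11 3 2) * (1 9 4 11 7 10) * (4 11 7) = [0, 10, 9, 2, 1, 5, 7, 6, 8, 11, 4, 3] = (1 10 4)(2 9 11 3)(6 7)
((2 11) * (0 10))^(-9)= ((0 10)(2 11))^(-9)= (0 10)(2 11)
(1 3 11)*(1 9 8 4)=(1 3 11 9 8 4)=[0, 3, 2, 11, 1, 5, 6, 7, 4, 8, 10, 9]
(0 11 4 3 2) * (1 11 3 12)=(0 3 2)(1 11 4 12)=[3, 11, 0, 2, 12, 5, 6, 7, 8, 9, 10, 4, 1]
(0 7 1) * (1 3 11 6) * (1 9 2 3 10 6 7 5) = (0 5 1)(2 3 11 7 10 6 9) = [5, 0, 3, 11, 4, 1, 9, 10, 8, 2, 6, 7]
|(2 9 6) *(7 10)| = |(2 9 6)(7 10)| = 6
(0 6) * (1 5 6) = [1, 5, 2, 3, 4, 6, 0] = (0 1 5 6)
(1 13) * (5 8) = (1 13)(5 8) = [0, 13, 2, 3, 4, 8, 6, 7, 5, 9, 10, 11, 12, 1]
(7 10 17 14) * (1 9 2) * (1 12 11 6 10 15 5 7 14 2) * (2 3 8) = (1 9)(2 12 11 6 10 17 3 8)(5 7 15) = [0, 9, 12, 8, 4, 7, 10, 15, 2, 1, 17, 6, 11, 13, 14, 5, 16, 3]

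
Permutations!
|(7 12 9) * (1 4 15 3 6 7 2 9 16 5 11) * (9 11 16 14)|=|(1 4 15 3 6 7 12 14 9 2 11)(5 16)|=22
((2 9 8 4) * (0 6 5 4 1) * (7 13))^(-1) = (0 1 8 9 2 4 5 6)(7 13)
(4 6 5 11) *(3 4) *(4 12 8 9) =(3 12 8 9 4 6 5 11) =[0, 1, 2, 12, 6, 11, 5, 7, 9, 4, 10, 3, 8]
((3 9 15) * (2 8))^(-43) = ((2 8)(3 9 15))^(-43) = (2 8)(3 15 9)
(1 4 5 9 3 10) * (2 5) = [0, 4, 5, 10, 2, 9, 6, 7, 8, 3, 1] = (1 4 2 5 9 3 10)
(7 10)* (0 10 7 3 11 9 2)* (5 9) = (0 10 3 11 5 9 2) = [10, 1, 0, 11, 4, 9, 6, 7, 8, 2, 3, 5]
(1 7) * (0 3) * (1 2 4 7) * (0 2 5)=[3, 1, 4, 2, 7, 0, 6, 5]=(0 3 2 4 7 5)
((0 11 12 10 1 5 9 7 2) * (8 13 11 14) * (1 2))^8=(14)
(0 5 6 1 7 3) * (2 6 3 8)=[5, 7, 6, 0, 4, 3, 1, 8, 2]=(0 5 3)(1 7 8 2 6)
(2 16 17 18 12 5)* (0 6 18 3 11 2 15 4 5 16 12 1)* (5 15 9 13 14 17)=(0 6 18 1)(2 12 16 5 9 13 14 17 3 11)(4 15)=[6, 0, 12, 11, 15, 9, 18, 7, 8, 13, 10, 2, 16, 14, 17, 4, 5, 3, 1]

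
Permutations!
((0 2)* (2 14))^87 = (14)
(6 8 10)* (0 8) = (0 8 10 6) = [8, 1, 2, 3, 4, 5, 0, 7, 10, 9, 6]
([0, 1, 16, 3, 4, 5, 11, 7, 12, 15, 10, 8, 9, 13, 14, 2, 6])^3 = (2 11 9 16 8 15 6 12)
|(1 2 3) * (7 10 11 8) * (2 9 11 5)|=|(1 9 11 8 7 10 5 2 3)|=9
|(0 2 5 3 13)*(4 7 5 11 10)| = 9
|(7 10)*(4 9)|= 2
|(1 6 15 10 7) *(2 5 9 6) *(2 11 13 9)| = |(1 11 13 9 6 15 10 7)(2 5)| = 8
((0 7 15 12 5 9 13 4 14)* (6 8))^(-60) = (0 12 13)(4 7 5)(9 14 15)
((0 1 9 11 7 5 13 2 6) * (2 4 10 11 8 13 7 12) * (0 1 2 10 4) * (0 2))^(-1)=((1 9 8 13 2 6)(5 7)(10 11 12))^(-1)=(1 6 2 13 8 9)(5 7)(10 12 11)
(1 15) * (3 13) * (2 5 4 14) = (1 15)(2 5 4 14)(3 13) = [0, 15, 5, 13, 14, 4, 6, 7, 8, 9, 10, 11, 12, 3, 2, 1]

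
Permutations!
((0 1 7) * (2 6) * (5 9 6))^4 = ((0 1 7)(2 5 9 6))^4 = (9)(0 1 7)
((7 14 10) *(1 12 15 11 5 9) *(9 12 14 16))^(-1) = (1 9 16 7 10 14)(5 11 15 12)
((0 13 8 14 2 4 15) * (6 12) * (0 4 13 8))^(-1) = (0 13 2 14 8)(4 15)(6 12)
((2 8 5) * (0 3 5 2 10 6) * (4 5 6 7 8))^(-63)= ((0 3 6)(2 4 5 10 7 8))^(-63)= (2 10)(4 7)(5 8)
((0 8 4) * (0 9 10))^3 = ((0 8 4 9 10))^3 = (0 9 8 10 4)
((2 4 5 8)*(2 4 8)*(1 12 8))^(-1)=(1 2 5 4 8 12)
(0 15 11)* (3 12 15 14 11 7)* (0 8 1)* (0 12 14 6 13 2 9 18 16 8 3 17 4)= [6, 12, 9, 14, 0, 5, 13, 17, 1, 18, 10, 3, 15, 2, 11, 7, 8, 4, 16]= (0 6 13 2 9 18 16 8 1 12 15 7 17 4)(3 14 11)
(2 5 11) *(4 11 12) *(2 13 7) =[0, 1, 5, 3, 11, 12, 6, 2, 8, 9, 10, 13, 4, 7] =(2 5 12 4 11 13 7)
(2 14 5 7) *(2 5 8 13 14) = (5 7)(8 13 14) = [0, 1, 2, 3, 4, 7, 6, 5, 13, 9, 10, 11, 12, 14, 8]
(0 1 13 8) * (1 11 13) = (0 11 13 8) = [11, 1, 2, 3, 4, 5, 6, 7, 0, 9, 10, 13, 12, 8]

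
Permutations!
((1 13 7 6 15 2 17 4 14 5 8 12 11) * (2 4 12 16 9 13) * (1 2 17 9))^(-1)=((1 17 12 11 2 9 13 7 6 15 4 14 5 8 16))^(-1)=(1 16 8 5 14 4 15 6 7 13 9 2 11 12 17)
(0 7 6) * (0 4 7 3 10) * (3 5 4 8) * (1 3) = (0 5 4 7 6 8 1 3 10) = [5, 3, 2, 10, 7, 4, 8, 6, 1, 9, 0]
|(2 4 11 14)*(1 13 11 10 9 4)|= |(1 13 11 14 2)(4 10 9)|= 15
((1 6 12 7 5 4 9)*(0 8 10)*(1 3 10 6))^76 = ((0 8 6 12 7 5 4 9 3 10))^76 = (0 4 6 3 7)(5 8 9 12 10)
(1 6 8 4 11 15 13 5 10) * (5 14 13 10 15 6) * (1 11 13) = (1 5 15 10 11 6 8 4 13 14) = [0, 5, 2, 3, 13, 15, 8, 7, 4, 9, 11, 6, 12, 14, 1, 10]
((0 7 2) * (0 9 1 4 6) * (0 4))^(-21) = (0 1 9 2 7)(4 6)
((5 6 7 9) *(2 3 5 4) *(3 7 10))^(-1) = ((2 7 9 4)(3 5 6 10))^(-1) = (2 4 9 7)(3 10 6 5)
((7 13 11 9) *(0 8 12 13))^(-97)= ((0 8 12 13 11 9 7))^(-97)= (0 8 12 13 11 9 7)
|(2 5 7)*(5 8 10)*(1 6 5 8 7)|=6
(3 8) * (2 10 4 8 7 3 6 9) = (2 10 4 8 6 9)(3 7) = [0, 1, 10, 7, 8, 5, 9, 3, 6, 2, 4]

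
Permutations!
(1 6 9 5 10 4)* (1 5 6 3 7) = [0, 3, 2, 7, 5, 10, 9, 1, 8, 6, 4] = (1 3 7)(4 5 10)(6 9)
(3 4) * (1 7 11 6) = (1 7 11 6)(3 4) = [0, 7, 2, 4, 3, 5, 1, 11, 8, 9, 10, 6]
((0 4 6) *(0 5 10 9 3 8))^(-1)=(0 8 3 9 10 5 6 4)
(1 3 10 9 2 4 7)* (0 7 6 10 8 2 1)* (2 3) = (0 7)(1 2 4 6 10 9)(3 8) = [7, 2, 4, 8, 6, 5, 10, 0, 3, 1, 9]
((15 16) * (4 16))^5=(4 15 16)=((4 16 15))^5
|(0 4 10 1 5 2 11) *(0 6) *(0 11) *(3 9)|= |(0 4 10 1 5 2)(3 9)(6 11)|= 6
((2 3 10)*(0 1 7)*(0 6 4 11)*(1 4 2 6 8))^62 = ((0 4 11)(1 7 8)(2 3 10 6))^62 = (0 11 4)(1 8 7)(2 10)(3 6)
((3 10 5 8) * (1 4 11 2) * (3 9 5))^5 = ((1 4 11 2)(3 10)(5 8 9))^5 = (1 4 11 2)(3 10)(5 9 8)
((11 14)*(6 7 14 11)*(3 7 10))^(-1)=((3 7 14 6 10))^(-1)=(3 10 6 14 7)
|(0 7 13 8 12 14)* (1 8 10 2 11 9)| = |(0 7 13 10 2 11 9 1 8 12 14)| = 11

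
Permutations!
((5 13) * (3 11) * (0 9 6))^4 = ((0 9 6)(3 11)(5 13))^4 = (13)(0 9 6)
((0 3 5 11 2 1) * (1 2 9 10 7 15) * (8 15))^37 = (0 8 9 3 15 10 5 1 7 11)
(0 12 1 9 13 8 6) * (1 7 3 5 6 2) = [12, 9, 1, 5, 4, 6, 0, 3, 2, 13, 10, 11, 7, 8] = (0 12 7 3 5 6)(1 9 13 8 2)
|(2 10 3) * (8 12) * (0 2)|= |(0 2 10 3)(8 12)|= 4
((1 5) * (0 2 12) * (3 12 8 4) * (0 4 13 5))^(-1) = (0 1 5 13 8 2)(3 4 12)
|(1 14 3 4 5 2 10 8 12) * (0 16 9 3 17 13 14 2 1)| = 33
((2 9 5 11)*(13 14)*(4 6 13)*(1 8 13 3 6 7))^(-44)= (1 4 13)(7 14 8)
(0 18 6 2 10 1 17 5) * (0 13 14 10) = (0 18 6 2)(1 17 5 13 14 10) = [18, 17, 0, 3, 4, 13, 2, 7, 8, 9, 1, 11, 12, 14, 10, 15, 16, 5, 6]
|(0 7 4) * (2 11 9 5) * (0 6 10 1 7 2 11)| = 30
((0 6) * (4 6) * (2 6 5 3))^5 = (0 6 2 3 5 4)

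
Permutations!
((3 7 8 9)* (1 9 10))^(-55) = (1 10 8 7 3 9)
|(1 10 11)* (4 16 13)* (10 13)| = 6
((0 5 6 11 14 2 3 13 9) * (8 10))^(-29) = ((0 5 6 11 14 2 3 13 9)(8 10))^(-29) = (0 13 2 11 5 9 3 14 6)(8 10)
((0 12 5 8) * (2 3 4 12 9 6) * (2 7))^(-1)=((0 9 6 7 2 3 4 12 5 8))^(-1)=(0 8 5 12 4 3 2 7 6 9)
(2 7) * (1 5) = (1 5)(2 7) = [0, 5, 7, 3, 4, 1, 6, 2]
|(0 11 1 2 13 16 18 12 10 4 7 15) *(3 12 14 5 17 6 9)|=18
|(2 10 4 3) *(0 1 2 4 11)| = 10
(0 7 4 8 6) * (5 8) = (0 7 4 5 8 6) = [7, 1, 2, 3, 5, 8, 0, 4, 6]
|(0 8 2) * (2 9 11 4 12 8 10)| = |(0 10 2)(4 12 8 9 11)| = 15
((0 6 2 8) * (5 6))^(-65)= (8)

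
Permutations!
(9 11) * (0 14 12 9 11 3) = [14, 1, 2, 0, 4, 5, 6, 7, 8, 3, 10, 11, 9, 13, 12] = (0 14 12 9 3)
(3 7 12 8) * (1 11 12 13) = [0, 11, 2, 7, 4, 5, 6, 13, 3, 9, 10, 12, 8, 1] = (1 11 12 8 3 7 13)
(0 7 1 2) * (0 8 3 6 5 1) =(0 7)(1 2 8 3 6 5) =[7, 2, 8, 6, 4, 1, 5, 0, 3]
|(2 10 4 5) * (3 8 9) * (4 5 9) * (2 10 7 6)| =12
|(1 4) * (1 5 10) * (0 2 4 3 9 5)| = 15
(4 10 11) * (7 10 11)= [0, 1, 2, 3, 11, 5, 6, 10, 8, 9, 7, 4]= (4 11)(7 10)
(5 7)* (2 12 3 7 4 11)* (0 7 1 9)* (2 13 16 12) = [7, 9, 2, 1, 11, 4, 6, 5, 8, 0, 10, 13, 3, 16, 14, 15, 12] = (0 7 5 4 11 13 16 12 3 1 9)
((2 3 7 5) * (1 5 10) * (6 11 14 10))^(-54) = (14)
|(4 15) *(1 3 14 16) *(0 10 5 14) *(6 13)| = 14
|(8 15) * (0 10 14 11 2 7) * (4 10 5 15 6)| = 11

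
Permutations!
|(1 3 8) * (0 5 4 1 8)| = 5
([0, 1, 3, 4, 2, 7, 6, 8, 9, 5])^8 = (9)(2 4 3)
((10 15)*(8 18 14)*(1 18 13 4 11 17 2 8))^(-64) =((1 18 14)(2 8 13 4 11 17)(10 15))^(-64) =(1 14 18)(2 13 11)(4 17 8)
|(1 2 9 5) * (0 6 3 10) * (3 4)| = 20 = |(0 6 4 3 10)(1 2 9 5)|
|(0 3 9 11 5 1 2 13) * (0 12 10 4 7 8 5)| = 36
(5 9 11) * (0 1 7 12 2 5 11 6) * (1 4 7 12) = [4, 12, 5, 3, 7, 9, 0, 1, 8, 6, 10, 11, 2] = (0 4 7 1 12 2 5 9 6)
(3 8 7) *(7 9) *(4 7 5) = (3 8 9 5 4 7) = [0, 1, 2, 8, 7, 4, 6, 3, 9, 5]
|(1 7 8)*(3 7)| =4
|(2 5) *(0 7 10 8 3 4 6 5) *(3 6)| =14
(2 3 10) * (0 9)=[9, 1, 3, 10, 4, 5, 6, 7, 8, 0, 2]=(0 9)(2 3 10)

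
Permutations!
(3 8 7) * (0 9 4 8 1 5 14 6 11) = [9, 5, 2, 1, 8, 14, 11, 3, 7, 4, 10, 0, 12, 13, 6] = (0 9 4 8 7 3 1 5 14 6 11)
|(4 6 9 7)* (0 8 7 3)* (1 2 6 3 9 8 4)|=15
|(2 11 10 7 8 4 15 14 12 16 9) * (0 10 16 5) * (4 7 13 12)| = |(0 10 13 12 5)(2 11 16 9)(4 15 14)(7 8)| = 60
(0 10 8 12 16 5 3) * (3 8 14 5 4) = [10, 1, 2, 0, 3, 8, 6, 7, 12, 9, 14, 11, 16, 13, 5, 15, 4] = (0 10 14 5 8 12 16 4 3)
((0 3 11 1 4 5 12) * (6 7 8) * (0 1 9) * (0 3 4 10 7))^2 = ((0 4 5 12 1 10 7 8 6)(3 11 9))^2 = (0 5 1 7 6 4 12 10 8)(3 9 11)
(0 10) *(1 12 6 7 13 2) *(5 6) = (0 10)(1 12 5 6 7 13 2) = [10, 12, 1, 3, 4, 6, 7, 13, 8, 9, 0, 11, 5, 2]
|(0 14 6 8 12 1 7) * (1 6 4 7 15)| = 12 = |(0 14 4 7)(1 15)(6 8 12)|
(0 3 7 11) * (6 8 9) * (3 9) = (0 9 6 8 3 7 11) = [9, 1, 2, 7, 4, 5, 8, 11, 3, 6, 10, 0]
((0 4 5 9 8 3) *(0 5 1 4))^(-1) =(1 4)(3 8 9 5)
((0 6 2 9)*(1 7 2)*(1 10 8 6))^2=(0 7 9 1 2)(6 8 10)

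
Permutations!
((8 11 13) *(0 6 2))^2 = ((0 6 2)(8 11 13))^2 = (0 2 6)(8 13 11)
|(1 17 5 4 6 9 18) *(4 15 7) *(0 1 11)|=|(0 1 17 5 15 7 4 6 9 18 11)|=11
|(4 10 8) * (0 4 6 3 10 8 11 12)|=|(0 4 8 6 3 10 11 12)|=8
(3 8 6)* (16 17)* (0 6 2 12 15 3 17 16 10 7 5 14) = (0 6 17 10 7 5 14)(2 12 15 3 8) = [6, 1, 12, 8, 4, 14, 17, 5, 2, 9, 7, 11, 15, 13, 0, 3, 16, 10]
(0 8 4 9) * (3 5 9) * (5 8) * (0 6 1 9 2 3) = [5, 9, 3, 8, 0, 2, 1, 7, 4, 6] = (0 5 2 3 8 4)(1 9 6)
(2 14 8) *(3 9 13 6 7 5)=[0, 1, 14, 9, 4, 3, 7, 5, 2, 13, 10, 11, 12, 6, 8]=(2 14 8)(3 9 13 6 7 5)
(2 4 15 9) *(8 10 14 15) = (2 4 8 10 14 15 9) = [0, 1, 4, 3, 8, 5, 6, 7, 10, 2, 14, 11, 12, 13, 15, 9]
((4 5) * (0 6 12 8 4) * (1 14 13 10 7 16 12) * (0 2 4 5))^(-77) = ((0 6 1 14 13 10 7 16 12 8 5 2 4))^(-77) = (0 6 1 14 13 10 7 16 12 8 5 2 4)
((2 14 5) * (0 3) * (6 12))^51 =((0 3)(2 14 5)(6 12))^51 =(14)(0 3)(6 12)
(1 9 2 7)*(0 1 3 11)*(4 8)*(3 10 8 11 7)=(0 1 9 2 3 7 10 8 4 11)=[1, 9, 3, 7, 11, 5, 6, 10, 4, 2, 8, 0]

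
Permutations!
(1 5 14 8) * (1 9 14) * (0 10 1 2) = (0 10 1 5 2)(8 9 14) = [10, 5, 0, 3, 4, 2, 6, 7, 9, 14, 1, 11, 12, 13, 8]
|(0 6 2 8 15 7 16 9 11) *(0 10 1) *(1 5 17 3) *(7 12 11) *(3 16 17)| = 44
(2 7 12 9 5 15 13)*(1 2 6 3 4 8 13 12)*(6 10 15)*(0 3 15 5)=(0 3 4 8 13 10 5 6 15 12 9)(1 2 7)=[3, 2, 7, 4, 8, 6, 15, 1, 13, 0, 5, 11, 9, 10, 14, 12]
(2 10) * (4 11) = (2 10)(4 11) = [0, 1, 10, 3, 11, 5, 6, 7, 8, 9, 2, 4]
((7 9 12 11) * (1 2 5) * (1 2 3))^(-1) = (1 3)(2 5)(7 11 12 9)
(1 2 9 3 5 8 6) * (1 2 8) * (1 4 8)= [0, 1, 9, 5, 8, 4, 2, 7, 6, 3]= (2 9 3 5 4 8 6)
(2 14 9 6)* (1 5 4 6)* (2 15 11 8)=(1 5 4 6 15 11 8 2 14 9)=[0, 5, 14, 3, 6, 4, 15, 7, 2, 1, 10, 8, 12, 13, 9, 11]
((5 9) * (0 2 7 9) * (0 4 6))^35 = ((0 2 7 9 5 4 6))^35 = (9)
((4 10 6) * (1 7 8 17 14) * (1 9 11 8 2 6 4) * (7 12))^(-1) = (1 6 2 7 12)(4 10)(8 11 9 14 17)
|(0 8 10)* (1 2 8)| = 5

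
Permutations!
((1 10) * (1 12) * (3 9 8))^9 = ((1 10 12)(3 9 8))^9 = (12)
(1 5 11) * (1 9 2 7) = [0, 5, 7, 3, 4, 11, 6, 1, 8, 2, 10, 9] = (1 5 11 9 2 7)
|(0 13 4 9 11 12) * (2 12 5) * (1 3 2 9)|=21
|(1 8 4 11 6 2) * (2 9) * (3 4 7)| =|(1 8 7 3 4 11 6 9 2)| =9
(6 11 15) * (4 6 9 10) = (4 6 11 15 9 10) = [0, 1, 2, 3, 6, 5, 11, 7, 8, 10, 4, 15, 12, 13, 14, 9]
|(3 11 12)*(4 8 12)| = 5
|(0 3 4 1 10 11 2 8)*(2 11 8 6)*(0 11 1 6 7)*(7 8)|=10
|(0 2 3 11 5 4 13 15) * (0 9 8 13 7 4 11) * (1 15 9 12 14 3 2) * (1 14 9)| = 6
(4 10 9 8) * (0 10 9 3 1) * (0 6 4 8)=[10, 6, 2, 1, 9, 5, 4, 7, 8, 0, 3]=(0 10 3 1 6 4 9)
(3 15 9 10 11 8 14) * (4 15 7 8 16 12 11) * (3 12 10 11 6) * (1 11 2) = (1 11 16 10 4 15 9 2)(3 7 8 14 12 6) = [0, 11, 1, 7, 15, 5, 3, 8, 14, 2, 4, 16, 6, 13, 12, 9, 10]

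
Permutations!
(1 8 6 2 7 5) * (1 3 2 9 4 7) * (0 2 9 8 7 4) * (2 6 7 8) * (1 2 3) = [6, 8, 2, 9, 4, 1, 3, 5, 7, 0] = (0 6 3 9)(1 8 7 5)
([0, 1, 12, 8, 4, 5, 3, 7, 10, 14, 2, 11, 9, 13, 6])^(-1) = (2 10 8 3 6 14 9 12)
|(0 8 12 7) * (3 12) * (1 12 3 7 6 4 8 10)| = |(0 10 1 12 6 4 8 7)| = 8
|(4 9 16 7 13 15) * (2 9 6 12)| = |(2 9 16 7 13 15 4 6 12)| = 9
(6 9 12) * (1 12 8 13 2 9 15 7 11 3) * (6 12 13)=(1 13 2 9 8 6 15 7 11 3)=[0, 13, 9, 1, 4, 5, 15, 11, 6, 8, 10, 3, 12, 2, 14, 7]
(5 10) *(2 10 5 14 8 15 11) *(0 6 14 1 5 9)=(0 6 14 8 15 11 2 10 1 5 9)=[6, 5, 10, 3, 4, 9, 14, 7, 15, 0, 1, 2, 12, 13, 8, 11]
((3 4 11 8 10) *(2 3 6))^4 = ((2 3 4 11 8 10 6))^4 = (2 8 3 10 4 6 11)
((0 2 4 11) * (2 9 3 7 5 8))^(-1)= ((0 9 3 7 5 8 2 4 11))^(-1)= (0 11 4 2 8 5 7 3 9)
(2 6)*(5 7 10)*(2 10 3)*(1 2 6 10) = (1 2 10 5 7 3 6) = [0, 2, 10, 6, 4, 7, 1, 3, 8, 9, 5]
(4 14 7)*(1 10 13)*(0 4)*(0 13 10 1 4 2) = [2, 1, 0, 3, 14, 5, 6, 13, 8, 9, 10, 11, 12, 4, 7] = (0 2)(4 14 7 13)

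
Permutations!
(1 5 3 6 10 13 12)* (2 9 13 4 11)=(1 5 3 6 10 4 11 2 9 13 12)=[0, 5, 9, 6, 11, 3, 10, 7, 8, 13, 4, 2, 1, 12]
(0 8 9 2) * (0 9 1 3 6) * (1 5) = (0 8 5 1 3 6)(2 9) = [8, 3, 9, 6, 4, 1, 0, 7, 5, 2]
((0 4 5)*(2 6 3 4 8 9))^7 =(0 5 4 3 6 2 9 8)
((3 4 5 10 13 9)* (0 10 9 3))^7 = (13)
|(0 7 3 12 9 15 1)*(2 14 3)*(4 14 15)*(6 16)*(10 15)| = 30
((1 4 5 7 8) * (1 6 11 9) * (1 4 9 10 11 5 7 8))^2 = ((1 9 4 7)(5 8 6)(10 11))^2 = (11)(1 4)(5 6 8)(7 9)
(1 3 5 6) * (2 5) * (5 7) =(1 3 2 7 5 6) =[0, 3, 7, 2, 4, 6, 1, 5]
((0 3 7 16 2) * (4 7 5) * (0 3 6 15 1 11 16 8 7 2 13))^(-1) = (0 13 16 11 1 15 6)(2 4 5 3)(7 8)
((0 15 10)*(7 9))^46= (0 15 10)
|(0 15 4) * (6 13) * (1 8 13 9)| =15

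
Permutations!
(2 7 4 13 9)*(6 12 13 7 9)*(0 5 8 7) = (0 5 8 7 4)(2 9)(6 12 13) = [5, 1, 9, 3, 0, 8, 12, 4, 7, 2, 10, 11, 13, 6]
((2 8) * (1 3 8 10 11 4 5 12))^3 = ((1 3 8 2 10 11 4 5 12))^3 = (1 2 4)(3 10 5)(8 11 12)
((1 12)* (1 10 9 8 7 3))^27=((1 12 10 9 8 7 3))^27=(1 3 7 8 9 10 12)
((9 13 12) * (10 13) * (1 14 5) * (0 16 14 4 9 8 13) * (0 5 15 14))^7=(0 16)(1 9 5 4 10)(8 13 12)(14 15)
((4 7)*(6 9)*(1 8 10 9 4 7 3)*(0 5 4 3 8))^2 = ((0 5 4 8 10 9 6 3 1))^2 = (0 4 10 6 1 5 8 9 3)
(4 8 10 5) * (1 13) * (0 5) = (0 5 4 8 10)(1 13) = [5, 13, 2, 3, 8, 4, 6, 7, 10, 9, 0, 11, 12, 1]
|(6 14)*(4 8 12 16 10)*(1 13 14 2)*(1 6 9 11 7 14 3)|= 60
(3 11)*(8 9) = (3 11)(8 9) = [0, 1, 2, 11, 4, 5, 6, 7, 9, 8, 10, 3]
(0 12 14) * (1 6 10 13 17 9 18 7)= (0 12 14)(1 6 10 13 17 9 18 7)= [12, 6, 2, 3, 4, 5, 10, 1, 8, 18, 13, 11, 14, 17, 0, 15, 16, 9, 7]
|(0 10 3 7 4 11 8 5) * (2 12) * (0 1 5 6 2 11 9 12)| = |(0 10 3 7 4 9 12 11 8 6 2)(1 5)| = 22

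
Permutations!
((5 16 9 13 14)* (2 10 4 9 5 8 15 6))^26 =(16)(2 6 15 8 14 13 9 4 10)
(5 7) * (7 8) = (5 8 7) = [0, 1, 2, 3, 4, 8, 6, 5, 7]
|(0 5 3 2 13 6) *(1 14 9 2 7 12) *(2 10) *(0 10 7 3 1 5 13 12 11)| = 12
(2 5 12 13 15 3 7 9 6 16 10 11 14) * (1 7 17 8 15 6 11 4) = [0, 7, 5, 17, 1, 12, 16, 9, 15, 11, 4, 14, 13, 6, 2, 3, 10, 8] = (1 7 9 11 14 2 5 12 13 6 16 10 4)(3 17 8 15)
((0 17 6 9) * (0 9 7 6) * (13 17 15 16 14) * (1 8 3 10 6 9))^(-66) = (17)(1 6 8 7 3 9 10)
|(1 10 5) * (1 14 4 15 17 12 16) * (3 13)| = |(1 10 5 14 4 15 17 12 16)(3 13)| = 18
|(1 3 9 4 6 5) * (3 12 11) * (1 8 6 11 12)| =12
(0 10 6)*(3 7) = (0 10 6)(3 7) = [10, 1, 2, 7, 4, 5, 0, 3, 8, 9, 6]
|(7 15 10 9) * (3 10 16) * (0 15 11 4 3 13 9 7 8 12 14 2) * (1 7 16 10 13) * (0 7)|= 10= |(0 15 10 16 1)(2 7 11 4 3 13 9 8 12 14)|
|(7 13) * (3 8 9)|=6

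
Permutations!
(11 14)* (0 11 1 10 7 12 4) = (0 11 14 1 10 7 12 4) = [11, 10, 2, 3, 0, 5, 6, 12, 8, 9, 7, 14, 4, 13, 1]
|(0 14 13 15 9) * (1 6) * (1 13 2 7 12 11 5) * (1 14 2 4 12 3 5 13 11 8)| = 15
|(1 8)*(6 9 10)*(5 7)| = 6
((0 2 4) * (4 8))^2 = (0 8)(2 4)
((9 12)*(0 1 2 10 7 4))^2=((0 1 2 10 7 4)(9 12))^2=(12)(0 2 7)(1 10 4)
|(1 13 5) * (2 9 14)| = 3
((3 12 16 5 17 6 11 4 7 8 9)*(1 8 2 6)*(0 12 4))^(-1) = (0 11 6 2 7 4 3 9 8 1 17 5 16 12)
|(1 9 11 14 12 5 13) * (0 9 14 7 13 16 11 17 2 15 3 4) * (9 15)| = |(0 15 3 4)(1 14 12 5 16 11 7 13)(2 9 17)| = 24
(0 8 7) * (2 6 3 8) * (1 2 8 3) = (0 8 7)(1 2 6) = [8, 2, 6, 3, 4, 5, 1, 0, 7]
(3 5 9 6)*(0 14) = (0 14)(3 5 9 6) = [14, 1, 2, 5, 4, 9, 3, 7, 8, 6, 10, 11, 12, 13, 0]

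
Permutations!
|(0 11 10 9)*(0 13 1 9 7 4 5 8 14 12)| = 9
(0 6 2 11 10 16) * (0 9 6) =(2 11 10 16 9 6) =[0, 1, 11, 3, 4, 5, 2, 7, 8, 6, 16, 10, 12, 13, 14, 15, 9]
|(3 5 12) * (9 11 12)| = 5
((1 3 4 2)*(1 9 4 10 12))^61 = (1 3 10 12)(2 9 4)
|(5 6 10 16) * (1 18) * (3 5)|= 10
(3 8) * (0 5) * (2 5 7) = (0 7 2 5)(3 8) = [7, 1, 5, 8, 4, 0, 6, 2, 3]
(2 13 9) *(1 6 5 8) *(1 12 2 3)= (1 6 5 8 12 2 13 9 3)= [0, 6, 13, 1, 4, 8, 5, 7, 12, 3, 10, 11, 2, 9]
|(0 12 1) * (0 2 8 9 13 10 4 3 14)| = |(0 12 1 2 8 9 13 10 4 3 14)| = 11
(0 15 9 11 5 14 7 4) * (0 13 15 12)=[12, 1, 2, 3, 13, 14, 6, 4, 8, 11, 10, 5, 0, 15, 7, 9]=(0 12)(4 13 15 9 11 5 14 7)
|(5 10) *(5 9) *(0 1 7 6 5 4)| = |(0 1 7 6 5 10 9 4)| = 8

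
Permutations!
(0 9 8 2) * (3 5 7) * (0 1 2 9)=(1 2)(3 5 7)(8 9)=[0, 2, 1, 5, 4, 7, 6, 3, 9, 8]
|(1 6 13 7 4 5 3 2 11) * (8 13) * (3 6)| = |(1 3 2 11)(4 5 6 8 13 7)| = 12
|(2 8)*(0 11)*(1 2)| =|(0 11)(1 2 8)| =6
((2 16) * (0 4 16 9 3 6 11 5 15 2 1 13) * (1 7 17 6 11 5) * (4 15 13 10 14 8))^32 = (0 5 17 16 8 10 11 9 15 13 6 7 4 14 1 3 2)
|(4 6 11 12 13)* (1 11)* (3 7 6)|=|(1 11 12 13 4 3 7 6)|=8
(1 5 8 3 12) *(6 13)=(1 5 8 3 12)(6 13)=[0, 5, 2, 12, 4, 8, 13, 7, 3, 9, 10, 11, 1, 6]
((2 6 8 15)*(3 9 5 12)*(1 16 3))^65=(1 12 5 9 3 16)(2 6 8 15)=((1 16 3 9 5 12)(2 6 8 15))^65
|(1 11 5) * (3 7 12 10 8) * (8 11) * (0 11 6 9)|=11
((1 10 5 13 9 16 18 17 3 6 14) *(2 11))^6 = ((1 10 5 13 9 16 18 17 3 6 14)(2 11))^6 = (1 18 10 17 5 3 13 6 9 14 16)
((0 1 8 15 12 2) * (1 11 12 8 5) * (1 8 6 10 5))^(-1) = (0 2 12 11)(5 10 6 15 8)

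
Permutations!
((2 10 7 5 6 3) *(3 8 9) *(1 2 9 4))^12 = ((1 2 10 7 5 6 8 4)(3 9))^12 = (1 5)(2 6)(4 7)(8 10)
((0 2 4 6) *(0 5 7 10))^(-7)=(10)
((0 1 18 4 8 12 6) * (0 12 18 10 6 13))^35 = (0 13 12 6 10 1)(4 18 8)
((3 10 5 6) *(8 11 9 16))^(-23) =((3 10 5 6)(8 11 9 16))^(-23) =(3 10 5 6)(8 11 9 16)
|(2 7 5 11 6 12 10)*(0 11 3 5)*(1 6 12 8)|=|(0 11 12 10 2 7)(1 6 8)(3 5)|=6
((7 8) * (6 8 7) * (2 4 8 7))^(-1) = (2 7 6 8 4)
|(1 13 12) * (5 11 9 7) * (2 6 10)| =12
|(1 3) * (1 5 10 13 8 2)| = 7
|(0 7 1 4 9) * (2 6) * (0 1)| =|(0 7)(1 4 9)(2 6)| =6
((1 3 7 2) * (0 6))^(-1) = (0 6)(1 2 7 3)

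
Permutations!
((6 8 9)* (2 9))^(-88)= ((2 9 6 8))^(-88)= (9)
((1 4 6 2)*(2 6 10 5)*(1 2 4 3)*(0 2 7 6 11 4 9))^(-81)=(11)(1 3)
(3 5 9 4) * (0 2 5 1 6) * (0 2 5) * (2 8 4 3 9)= (0 5 2)(1 6 8 4 9 3)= [5, 6, 0, 1, 9, 2, 8, 7, 4, 3]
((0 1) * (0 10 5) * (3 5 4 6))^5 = (0 3 4 1 5 6 10)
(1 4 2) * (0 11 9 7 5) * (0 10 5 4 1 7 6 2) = [11, 1, 7, 3, 0, 10, 2, 4, 8, 6, 5, 9] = (0 11 9 6 2 7 4)(5 10)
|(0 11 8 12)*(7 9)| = 4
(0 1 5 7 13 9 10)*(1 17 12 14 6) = (0 17 12 14 6 1 5 7 13 9 10) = [17, 5, 2, 3, 4, 7, 1, 13, 8, 10, 0, 11, 14, 9, 6, 15, 16, 12]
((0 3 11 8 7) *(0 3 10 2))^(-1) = (0 2 10)(3 7 8 11)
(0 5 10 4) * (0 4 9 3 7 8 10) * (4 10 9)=(0 5)(3 7 8 9)(4 10)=[5, 1, 2, 7, 10, 0, 6, 8, 9, 3, 4]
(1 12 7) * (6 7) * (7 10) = (1 12 6 10 7) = [0, 12, 2, 3, 4, 5, 10, 1, 8, 9, 7, 11, 6]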